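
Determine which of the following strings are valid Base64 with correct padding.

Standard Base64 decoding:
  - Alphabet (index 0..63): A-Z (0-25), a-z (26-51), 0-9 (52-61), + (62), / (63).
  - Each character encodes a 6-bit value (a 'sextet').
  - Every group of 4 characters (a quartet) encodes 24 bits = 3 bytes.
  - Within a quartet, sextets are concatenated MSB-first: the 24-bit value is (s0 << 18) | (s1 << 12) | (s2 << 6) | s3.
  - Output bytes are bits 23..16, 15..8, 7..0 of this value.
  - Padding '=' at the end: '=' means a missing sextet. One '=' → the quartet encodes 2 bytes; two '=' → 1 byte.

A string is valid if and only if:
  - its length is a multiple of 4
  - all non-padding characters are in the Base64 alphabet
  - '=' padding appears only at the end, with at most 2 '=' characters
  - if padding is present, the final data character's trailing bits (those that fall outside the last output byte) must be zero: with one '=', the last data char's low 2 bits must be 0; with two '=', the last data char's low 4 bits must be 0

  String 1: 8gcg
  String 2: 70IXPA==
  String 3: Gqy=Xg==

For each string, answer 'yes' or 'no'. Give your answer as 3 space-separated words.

String 1: '8gcg' → valid
String 2: '70IXPA==' → valid
String 3: 'Gqy=Xg==' → invalid (bad char(s): ['=']; '=' in middle)

Answer: yes yes no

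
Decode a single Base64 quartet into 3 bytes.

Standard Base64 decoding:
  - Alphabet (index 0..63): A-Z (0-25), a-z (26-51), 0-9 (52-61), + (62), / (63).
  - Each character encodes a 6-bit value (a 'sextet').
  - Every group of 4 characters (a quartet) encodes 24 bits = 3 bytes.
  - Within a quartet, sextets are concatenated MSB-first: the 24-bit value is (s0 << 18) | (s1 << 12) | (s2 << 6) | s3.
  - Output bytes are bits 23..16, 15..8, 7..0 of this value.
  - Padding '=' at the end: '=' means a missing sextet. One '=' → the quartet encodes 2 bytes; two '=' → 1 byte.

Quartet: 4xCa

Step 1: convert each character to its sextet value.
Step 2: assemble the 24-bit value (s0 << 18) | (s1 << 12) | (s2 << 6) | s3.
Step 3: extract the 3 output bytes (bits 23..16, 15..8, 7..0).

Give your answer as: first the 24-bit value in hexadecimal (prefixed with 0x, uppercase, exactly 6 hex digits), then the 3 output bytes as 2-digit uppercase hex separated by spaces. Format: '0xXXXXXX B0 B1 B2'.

Sextets: 4=56, x=49, C=2, a=26
24-bit: (56<<18) | (49<<12) | (2<<6) | 26
      = 0xE00000 | 0x031000 | 0x000080 | 0x00001A
      = 0xE3109A
Bytes: (v>>16)&0xFF=E3, (v>>8)&0xFF=10, v&0xFF=9A

Answer: 0xE3109A E3 10 9A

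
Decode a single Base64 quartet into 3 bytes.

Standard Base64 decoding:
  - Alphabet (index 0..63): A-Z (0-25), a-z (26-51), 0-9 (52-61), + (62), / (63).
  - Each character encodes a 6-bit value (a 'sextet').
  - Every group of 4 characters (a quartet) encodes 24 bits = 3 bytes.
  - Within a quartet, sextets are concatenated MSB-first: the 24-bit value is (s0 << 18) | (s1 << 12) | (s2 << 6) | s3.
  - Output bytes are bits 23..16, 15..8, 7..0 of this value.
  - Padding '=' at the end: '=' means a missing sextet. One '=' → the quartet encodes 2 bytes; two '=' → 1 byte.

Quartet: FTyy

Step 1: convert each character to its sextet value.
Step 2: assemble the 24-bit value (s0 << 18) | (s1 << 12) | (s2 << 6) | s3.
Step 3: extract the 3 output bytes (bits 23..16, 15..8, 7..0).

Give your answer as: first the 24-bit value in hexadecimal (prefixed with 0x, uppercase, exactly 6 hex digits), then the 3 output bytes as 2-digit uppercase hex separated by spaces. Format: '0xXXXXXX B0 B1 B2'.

Sextets: F=5, T=19, y=50, y=50
24-bit: (5<<18) | (19<<12) | (50<<6) | 50
      = 0x140000 | 0x013000 | 0x000C80 | 0x000032
      = 0x153CB2
Bytes: (v>>16)&0xFF=15, (v>>8)&0xFF=3C, v&0xFF=B2

Answer: 0x153CB2 15 3C B2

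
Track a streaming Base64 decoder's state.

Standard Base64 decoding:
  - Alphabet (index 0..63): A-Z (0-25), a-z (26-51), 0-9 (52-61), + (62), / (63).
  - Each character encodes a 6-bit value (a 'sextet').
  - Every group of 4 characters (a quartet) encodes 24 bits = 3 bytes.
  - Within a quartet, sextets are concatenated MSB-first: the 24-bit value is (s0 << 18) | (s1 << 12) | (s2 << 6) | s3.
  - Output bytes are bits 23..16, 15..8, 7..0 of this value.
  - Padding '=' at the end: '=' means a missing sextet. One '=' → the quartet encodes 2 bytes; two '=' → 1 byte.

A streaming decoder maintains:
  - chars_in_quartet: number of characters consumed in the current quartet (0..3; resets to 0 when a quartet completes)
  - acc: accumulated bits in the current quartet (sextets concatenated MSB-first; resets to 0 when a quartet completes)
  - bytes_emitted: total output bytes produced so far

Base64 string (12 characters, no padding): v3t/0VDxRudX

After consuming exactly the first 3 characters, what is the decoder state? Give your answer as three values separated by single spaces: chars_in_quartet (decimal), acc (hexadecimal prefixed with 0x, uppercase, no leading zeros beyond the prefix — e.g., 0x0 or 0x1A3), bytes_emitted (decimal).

After char 0 ('v'=47): chars_in_quartet=1 acc=0x2F bytes_emitted=0
After char 1 ('3'=55): chars_in_quartet=2 acc=0xBF7 bytes_emitted=0
After char 2 ('t'=45): chars_in_quartet=3 acc=0x2FDED bytes_emitted=0

Answer: 3 0x2FDED 0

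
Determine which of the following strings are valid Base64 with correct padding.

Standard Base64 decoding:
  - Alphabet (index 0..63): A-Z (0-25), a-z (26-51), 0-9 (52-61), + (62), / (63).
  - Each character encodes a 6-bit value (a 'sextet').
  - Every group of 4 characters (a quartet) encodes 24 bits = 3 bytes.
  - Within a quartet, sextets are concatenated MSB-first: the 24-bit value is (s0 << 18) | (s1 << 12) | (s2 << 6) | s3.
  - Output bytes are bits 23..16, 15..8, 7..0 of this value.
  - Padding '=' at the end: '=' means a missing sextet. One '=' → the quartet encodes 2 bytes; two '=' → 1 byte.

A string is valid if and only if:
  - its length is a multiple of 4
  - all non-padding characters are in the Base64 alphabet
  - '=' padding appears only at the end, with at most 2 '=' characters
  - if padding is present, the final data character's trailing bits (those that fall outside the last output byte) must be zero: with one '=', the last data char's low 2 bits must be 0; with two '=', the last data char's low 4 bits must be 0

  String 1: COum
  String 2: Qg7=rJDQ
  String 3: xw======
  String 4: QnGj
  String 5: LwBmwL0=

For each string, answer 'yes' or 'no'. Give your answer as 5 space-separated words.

String 1: 'COum' → valid
String 2: 'Qg7=rJDQ' → invalid (bad char(s): ['=']; '=' in middle)
String 3: 'xw======' → invalid (6 pad chars (max 2))
String 4: 'QnGj' → valid
String 5: 'LwBmwL0=' → valid

Answer: yes no no yes yes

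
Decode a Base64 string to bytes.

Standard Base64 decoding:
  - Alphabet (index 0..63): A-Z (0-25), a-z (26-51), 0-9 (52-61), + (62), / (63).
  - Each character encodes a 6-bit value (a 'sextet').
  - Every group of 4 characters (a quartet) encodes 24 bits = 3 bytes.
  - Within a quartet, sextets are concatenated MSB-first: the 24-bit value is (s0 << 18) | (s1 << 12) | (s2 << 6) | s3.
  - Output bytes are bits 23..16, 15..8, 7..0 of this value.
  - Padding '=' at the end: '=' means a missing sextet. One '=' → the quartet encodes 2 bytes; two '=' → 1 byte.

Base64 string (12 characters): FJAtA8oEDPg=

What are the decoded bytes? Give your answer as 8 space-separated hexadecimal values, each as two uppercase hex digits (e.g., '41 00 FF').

Answer: 14 90 2D 03 CA 04 0C F8

Derivation:
After char 0 ('F'=5): chars_in_quartet=1 acc=0x5 bytes_emitted=0
After char 1 ('J'=9): chars_in_quartet=2 acc=0x149 bytes_emitted=0
After char 2 ('A'=0): chars_in_quartet=3 acc=0x5240 bytes_emitted=0
After char 3 ('t'=45): chars_in_quartet=4 acc=0x14902D -> emit 14 90 2D, reset; bytes_emitted=3
After char 4 ('A'=0): chars_in_quartet=1 acc=0x0 bytes_emitted=3
After char 5 ('8'=60): chars_in_quartet=2 acc=0x3C bytes_emitted=3
After char 6 ('o'=40): chars_in_quartet=3 acc=0xF28 bytes_emitted=3
After char 7 ('E'=4): chars_in_quartet=4 acc=0x3CA04 -> emit 03 CA 04, reset; bytes_emitted=6
After char 8 ('D'=3): chars_in_quartet=1 acc=0x3 bytes_emitted=6
After char 9 ('P'=15): chars_in_quartet=2 acc=0xCF bytes_emitted=6
After char 10 ('g'=32): chars_in_quartet=3 acc=0x33E0 bytes_emitted=6
Padding '=': partial quartet acc=0x33E0 -> emit 0C F8; bytes_emitted=8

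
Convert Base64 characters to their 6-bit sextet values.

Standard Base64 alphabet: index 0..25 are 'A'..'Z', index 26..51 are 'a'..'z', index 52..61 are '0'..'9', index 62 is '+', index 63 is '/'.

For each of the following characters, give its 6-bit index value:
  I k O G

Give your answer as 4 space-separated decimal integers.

Answer: 8 36 14 6

Derivation:
'I': A..Z range, ord('I') − ord('A') = 8
'k': a..z range, 26 + ord('k') − ord('a') = 36
'O': A..Z range, ord('O') − ord('A') = 14
'G': A..Z range, ord('G') − ord('A') = 6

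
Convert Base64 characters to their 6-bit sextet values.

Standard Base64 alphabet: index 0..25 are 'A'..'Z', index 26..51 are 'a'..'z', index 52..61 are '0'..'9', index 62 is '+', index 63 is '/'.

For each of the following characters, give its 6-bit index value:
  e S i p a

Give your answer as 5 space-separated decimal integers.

'e': a..z range, 26 + ord('e') − ord('a') = 30
'S': A..Z range, ord('S') − ord('A') = 18
'i': a..z range, 26 + ord('i') − ord('a') = 34
'p': a..z range, 26 + ord('p') − ord('a') = 41
'a': a..z range, 26 + ord('a') − ord('a') = 26

Answer: 30 18 34 41 26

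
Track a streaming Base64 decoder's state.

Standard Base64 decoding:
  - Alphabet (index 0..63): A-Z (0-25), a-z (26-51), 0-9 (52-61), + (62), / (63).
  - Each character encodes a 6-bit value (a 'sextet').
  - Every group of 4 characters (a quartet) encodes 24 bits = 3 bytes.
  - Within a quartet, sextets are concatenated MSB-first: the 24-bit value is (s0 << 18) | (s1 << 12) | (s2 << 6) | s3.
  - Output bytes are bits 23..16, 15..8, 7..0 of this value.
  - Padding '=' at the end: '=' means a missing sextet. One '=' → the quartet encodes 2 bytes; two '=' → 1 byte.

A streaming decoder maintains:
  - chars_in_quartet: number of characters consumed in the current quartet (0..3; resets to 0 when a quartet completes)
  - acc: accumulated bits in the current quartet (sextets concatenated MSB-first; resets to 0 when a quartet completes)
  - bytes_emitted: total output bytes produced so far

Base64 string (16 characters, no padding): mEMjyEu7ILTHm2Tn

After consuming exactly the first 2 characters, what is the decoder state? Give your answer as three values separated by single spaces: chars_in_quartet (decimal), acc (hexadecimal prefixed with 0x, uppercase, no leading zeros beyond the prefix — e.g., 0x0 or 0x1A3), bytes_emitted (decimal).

Answer: 2 0x984 0

Derivation:
After char 0 ('m'=38): chars_in_quartet=1 acc=0x26 bytes_emitted=0
After char 1 ('E'=4): chars_in_quartet=2 acc=0x984 bytes_emitted=0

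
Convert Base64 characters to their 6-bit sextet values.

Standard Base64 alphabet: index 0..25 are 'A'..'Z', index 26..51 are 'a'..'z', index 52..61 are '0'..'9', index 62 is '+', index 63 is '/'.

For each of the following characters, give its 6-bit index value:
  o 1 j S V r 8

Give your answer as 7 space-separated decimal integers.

Answer: 40 53 35 18 21 43 60

Derivation:
'o': a..z range, 26 + ord('o') − ord('a') = 40
'1': 0..9 range, 52 + ord('1') − ord('0') = 53
'j': a..z range, 26 + ord('j') − ord('a') = 35
'S': A..Z range, ord('S') − ord('A') = 18
'V': A..Z range, ord('V') − ord('A') = 21
'r': a..z range, 26 + ord('r') − ord('a') = 43
'8': 0..9 range, 52 + ord('8') − ord('0') = 60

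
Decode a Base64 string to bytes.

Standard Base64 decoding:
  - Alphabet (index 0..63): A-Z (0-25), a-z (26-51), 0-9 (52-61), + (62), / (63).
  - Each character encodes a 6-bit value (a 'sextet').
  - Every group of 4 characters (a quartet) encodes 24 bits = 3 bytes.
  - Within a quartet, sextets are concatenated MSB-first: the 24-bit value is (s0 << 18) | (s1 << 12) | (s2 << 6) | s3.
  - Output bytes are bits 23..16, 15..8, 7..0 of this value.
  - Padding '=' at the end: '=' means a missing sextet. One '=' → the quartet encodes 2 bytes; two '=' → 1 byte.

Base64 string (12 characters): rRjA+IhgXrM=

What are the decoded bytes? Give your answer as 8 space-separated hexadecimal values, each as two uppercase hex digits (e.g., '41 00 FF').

Answer: AD 18 C0 F8 88 60 5E B3

Derivation:
After char 0 ('r'=43): chars_in_quartet=1 acc=0x2B bytes_emitted=0
After char 1 ('R'=17): chars_in_quartet=2 acc=0xAD1 bytes_emitted=0
After char 2 ('j'=35): chars_in_quartet=3 acc=0x2B463 bytes_emitted=0
After char 3 ('A'=0): chars_in_quartet=4 acc=0xAD18C0 -> emit AD 18 C0, reset; bytes_emitted=3
After char 4 ('+'=62): chars_in_quartet=1 acc=0x3E bytes_emitted=3
After char 5 ('I'=8): chars_in_quartet=2 acc=0xF88 bytes_emitted=3
After char 6 ('h'=33): chars_in_quartet=3 acc=0x3E221 bytes_emitted=3
After char 7 ('g'=32): chars_in_quartet=4 acc=0xF88860 -> emit F8 88 60, reset; bytes_emitted=6
After char 8 ('X'=23): chars_in_quartet=1 acc=0x17 bytes_emitted=6
After char 9 ('r'=43): chars_in_quartet=2 acc=0x5EB bytes_emitted=6
After char 10 ('M'=12): chars_in_quartet=3 acc=0x17ACC bytes_emitted=6
Padding '=': partial quartet acc=0x17ACC -> emit 5E B3; bytes_emitted=8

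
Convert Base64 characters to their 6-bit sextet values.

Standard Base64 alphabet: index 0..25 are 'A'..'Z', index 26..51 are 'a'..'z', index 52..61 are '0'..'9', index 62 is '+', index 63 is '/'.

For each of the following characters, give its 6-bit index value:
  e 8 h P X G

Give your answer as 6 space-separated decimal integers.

Answer: 30 60 33 15 23 6

Derivation:
'e': a..z range, 26 + ord('e') − ord('a') = 30
'8': 0..9 range, 52 + ord('8') − ord('0') = 60
'h': a..z range, 26 + ord('h') − ord('a') = 33
'P': A..Z range, ord('P') − ord('A') = 15
'X': A..Z range, ord('X') − ord('A') = 23
'G': A..Z range, ord('G') − ord('A') = 6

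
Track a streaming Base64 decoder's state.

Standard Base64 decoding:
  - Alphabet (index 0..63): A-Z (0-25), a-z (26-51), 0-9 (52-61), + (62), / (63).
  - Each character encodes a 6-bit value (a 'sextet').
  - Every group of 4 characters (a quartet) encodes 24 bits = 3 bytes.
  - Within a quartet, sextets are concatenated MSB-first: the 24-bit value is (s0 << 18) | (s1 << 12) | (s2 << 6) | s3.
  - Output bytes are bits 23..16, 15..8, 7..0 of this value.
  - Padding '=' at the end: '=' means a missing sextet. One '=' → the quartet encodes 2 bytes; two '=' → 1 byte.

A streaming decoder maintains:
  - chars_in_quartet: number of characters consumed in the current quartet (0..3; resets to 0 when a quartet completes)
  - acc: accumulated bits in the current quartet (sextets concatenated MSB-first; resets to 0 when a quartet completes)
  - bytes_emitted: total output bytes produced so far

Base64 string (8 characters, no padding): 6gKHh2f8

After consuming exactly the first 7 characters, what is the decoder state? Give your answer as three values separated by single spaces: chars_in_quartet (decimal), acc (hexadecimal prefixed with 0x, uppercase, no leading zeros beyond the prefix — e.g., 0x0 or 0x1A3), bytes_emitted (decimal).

After char 0 ('6'=58): chars_in_quartet=1 acc=0x3A bytes_emitted=0
After char 1 ('g'=32): chars_in_quartet=2 acc=0xEA0 bytes_emitted=0
After char 2 ('K'=10): chars_in_quartet=3 acc=0x3A80A bytes_emitted=0
After char 3 ('H'=7): chars_in_quartet=4 acc=0xEA0287 -> emit EA 02 87, reset; bytes_emitted=3
After char 4 ('h'=33): chars_in_quartet=1 acc=0x21 bytes_emitted=3
After char 5 ('2'=54): chars_in_quartet=2 acc=0x876 bytes_emitted=3
After char 6 ('f'=31): chars_in_quartet=3 acc=0x21D9F bytes_emitted=3

Answer: 3 0x21D9F 3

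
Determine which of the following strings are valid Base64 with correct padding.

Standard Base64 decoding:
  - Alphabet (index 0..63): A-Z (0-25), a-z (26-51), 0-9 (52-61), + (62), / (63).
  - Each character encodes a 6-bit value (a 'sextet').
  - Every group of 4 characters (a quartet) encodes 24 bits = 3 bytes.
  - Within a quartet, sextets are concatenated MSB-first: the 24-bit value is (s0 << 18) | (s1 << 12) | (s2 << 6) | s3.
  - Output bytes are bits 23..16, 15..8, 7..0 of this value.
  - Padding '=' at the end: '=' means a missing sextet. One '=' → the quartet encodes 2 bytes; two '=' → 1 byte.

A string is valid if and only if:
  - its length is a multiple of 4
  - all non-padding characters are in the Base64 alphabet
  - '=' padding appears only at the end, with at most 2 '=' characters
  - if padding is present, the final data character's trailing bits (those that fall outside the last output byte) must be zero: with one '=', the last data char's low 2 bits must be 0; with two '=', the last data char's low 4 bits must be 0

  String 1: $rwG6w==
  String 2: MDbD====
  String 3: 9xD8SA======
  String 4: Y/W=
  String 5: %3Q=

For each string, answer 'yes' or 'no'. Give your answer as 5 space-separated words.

String 1: '$rwG6w==' → invalid (bad char(s): ['$'])
String 2: 'MDbD====' → invalid (4 pad chars (max 2))
String 3: '9xD8SA======' → invalid (6 pad chars (max 2))
String 4: 'Y/W=' → invalid (bad trailing bits)
String 5: '%3Q=' → invalid (bad char(s): ['%'])

Answer: no no no no no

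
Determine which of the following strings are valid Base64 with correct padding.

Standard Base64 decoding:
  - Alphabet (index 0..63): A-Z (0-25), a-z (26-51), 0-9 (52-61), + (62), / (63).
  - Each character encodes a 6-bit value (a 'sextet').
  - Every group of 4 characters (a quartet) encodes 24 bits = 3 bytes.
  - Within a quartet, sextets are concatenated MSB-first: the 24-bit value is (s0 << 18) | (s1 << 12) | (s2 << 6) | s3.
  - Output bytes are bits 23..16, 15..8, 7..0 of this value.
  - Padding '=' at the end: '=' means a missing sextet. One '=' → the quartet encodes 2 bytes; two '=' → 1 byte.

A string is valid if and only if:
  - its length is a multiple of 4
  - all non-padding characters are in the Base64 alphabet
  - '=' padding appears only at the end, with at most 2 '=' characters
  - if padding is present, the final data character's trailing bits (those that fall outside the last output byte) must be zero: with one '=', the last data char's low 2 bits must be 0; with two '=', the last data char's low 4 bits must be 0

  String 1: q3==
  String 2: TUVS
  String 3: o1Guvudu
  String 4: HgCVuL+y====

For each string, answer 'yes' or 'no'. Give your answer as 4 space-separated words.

String 1: 'q3==' → invalid (bad trailing bits)
String 2: 'TUVS' → valid
String 3: 'o1Guvudu' → valid
String 4: 'HgCVuL+y====' → invalid (4 pad chars (max 2))

Answer: no yes yes no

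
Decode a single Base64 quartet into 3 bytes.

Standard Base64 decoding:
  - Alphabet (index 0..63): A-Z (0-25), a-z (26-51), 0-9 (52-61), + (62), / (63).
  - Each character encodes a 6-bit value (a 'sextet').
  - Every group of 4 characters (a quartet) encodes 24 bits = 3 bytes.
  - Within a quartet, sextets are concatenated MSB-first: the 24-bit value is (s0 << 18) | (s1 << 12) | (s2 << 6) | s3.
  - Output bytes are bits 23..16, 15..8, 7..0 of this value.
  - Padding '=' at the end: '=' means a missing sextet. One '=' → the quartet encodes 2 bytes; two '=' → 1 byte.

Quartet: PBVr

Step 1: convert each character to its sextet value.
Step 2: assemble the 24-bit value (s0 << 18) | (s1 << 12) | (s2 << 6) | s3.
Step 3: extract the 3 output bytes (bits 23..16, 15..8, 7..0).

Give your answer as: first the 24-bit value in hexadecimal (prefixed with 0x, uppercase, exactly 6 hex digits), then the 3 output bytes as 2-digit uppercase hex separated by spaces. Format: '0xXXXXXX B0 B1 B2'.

Sextets: P=15, B=1, V=21, r=43
24-bit: (15<<18) | (1<<12) | (21<<6) | 43
      = 0x3C0000 | 0x001000 | 0x000540 | 0x00002B
      = 0x3C156B
Bytes: (v>>16)&0xFF=3C, (v>>8)&0xFF=15, v&0xFF=6B

Answer: 0x3C156B 3C 15 6B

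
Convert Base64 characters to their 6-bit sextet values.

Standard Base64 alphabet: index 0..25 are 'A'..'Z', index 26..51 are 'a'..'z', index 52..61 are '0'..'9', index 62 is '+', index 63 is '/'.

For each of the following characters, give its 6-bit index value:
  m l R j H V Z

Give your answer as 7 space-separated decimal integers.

Answer: 38 37 17 35 7 21 25

Derivation:
'm': a..z range, 26 + ord('m') − ord('a') = 38
'l': a..z range, 26 + ord('l') − ord('a') = 37
'R': A..Z range, ord('R') − ord('A') = 17
'j': a..z range, 26 + ord('j') − ord('a') = 35
'H': A..Z range, ord('H') − ord('A') = 7
'V': A..Z range, ord('V') − ord('A') = 21
'Z': A..Z range, ord('Z') − ord('A') = 25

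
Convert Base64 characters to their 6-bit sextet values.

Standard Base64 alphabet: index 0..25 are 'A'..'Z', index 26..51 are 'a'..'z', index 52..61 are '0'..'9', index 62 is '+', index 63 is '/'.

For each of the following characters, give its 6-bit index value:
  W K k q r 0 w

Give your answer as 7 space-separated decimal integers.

Answer: 22 10 36 42 43 52 48

Derivation:
'W': A..Z range, ord('W') − ord('A') = 22
'K': A..Z range, ord('K') − ord('A') = 10
'k': a..z range, 26 + ord('k') − ord('a') = 36
'q': a..z range, 26 + ord('q') − ord('a') = 42
'r': a..z range, 26 + ord('r') − ord('a') = 43
'0': 0..9 range, 52 + ord('0') − ord('0') = 52
'w': a..z range, 26 + ord('w') − ord('a') = 48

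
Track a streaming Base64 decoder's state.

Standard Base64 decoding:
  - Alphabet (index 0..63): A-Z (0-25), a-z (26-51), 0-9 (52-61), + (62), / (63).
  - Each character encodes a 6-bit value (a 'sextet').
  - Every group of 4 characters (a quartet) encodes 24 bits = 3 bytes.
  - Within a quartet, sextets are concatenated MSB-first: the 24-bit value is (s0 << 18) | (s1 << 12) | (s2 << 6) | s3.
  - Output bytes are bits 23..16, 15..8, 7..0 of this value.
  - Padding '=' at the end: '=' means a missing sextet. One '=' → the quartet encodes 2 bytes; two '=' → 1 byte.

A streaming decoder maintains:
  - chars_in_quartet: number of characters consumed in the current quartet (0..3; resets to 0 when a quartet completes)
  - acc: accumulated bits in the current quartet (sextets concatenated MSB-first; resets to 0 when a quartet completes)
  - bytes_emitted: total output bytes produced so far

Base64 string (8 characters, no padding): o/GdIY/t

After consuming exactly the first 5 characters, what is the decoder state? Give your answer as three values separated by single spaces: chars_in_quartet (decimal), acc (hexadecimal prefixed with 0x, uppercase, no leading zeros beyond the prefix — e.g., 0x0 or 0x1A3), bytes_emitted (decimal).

Answer: 1 0x8 3

Derivation:
After char 0 ('o'=40): chars_in_quartet=1 acc=0x28 bytes_emitted=0
After char 1 ('/'=63): chars_in_quartet=2 acc=0xA3F bytes_emitted=0
After char 2 ('G'=6): chars_in_quartet=3 acc=0x28FC6 bytes_emitted=0
After char 3 ('d'=29): chars_in_quartet=4 acc=0xA3F19D -> emit A3 F1 9D, reset; bytes_emitted=3
After char 4 ('I'=8): chars_in_quartet=1 acc=0x8 bytes_emitted=3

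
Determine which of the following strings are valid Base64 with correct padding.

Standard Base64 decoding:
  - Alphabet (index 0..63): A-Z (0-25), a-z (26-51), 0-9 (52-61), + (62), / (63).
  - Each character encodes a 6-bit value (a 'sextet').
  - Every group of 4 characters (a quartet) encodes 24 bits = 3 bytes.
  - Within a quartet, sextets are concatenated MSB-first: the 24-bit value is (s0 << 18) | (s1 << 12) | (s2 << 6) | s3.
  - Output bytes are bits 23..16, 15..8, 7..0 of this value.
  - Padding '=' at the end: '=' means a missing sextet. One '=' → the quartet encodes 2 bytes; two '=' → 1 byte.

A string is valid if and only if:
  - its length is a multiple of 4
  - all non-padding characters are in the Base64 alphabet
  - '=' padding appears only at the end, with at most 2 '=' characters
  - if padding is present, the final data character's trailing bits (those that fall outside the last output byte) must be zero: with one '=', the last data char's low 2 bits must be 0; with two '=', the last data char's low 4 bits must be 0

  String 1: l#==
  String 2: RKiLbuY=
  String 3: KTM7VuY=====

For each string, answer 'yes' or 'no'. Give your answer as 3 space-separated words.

Answer: no yes no

Derivation:
String 1: 'l#==' → invalid (bad char(s): ['#'])
String 2: 'RKiLbuY=' → valid
String 3: 'KTM7VuY=====' → invalid (5 pad chars (max 2))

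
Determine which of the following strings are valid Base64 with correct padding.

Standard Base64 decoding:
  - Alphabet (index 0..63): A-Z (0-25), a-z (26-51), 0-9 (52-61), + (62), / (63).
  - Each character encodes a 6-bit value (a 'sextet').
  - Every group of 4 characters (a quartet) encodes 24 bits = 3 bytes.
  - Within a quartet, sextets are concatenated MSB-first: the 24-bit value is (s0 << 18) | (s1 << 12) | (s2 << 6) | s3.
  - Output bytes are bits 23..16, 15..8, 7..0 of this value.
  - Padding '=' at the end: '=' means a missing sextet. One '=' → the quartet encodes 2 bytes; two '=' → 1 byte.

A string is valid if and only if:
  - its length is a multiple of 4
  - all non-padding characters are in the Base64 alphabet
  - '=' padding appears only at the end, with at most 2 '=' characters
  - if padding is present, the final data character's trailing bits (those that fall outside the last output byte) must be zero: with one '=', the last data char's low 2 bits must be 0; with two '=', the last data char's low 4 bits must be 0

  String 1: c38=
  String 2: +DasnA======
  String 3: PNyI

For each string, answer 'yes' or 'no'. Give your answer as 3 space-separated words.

Answer: yes no yes

Derivation:
String 1: 'c38=' → valid
String 2: '+DasnA======' → invalid (6 pad chars (max 2))
String 3: 'PNyI' → valid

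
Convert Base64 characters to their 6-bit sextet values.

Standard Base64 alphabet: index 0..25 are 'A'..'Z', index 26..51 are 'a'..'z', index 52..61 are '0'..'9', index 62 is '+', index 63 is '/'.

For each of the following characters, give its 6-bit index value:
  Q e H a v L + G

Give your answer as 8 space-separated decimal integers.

Answer: 16 30 7 26 47 11 62 6

Derivation:
'Q': A..Z range, ord('Q') − ord('A') = 16
'e': a..z range, 26 + ord('e') − ord('a') = 30
'H': A..Z range, ord('H') − ord('A') = 7
'a': a..z range, 26 + ord('a') − ord('a') = 26
'v': a..z range, 26 + ord('v') − ord('a') = 47
'L': A..Z range, ord('L') − ord('A') = 11
'+': index 62
'G': A..Z range, ord('G') − ord('A') = 6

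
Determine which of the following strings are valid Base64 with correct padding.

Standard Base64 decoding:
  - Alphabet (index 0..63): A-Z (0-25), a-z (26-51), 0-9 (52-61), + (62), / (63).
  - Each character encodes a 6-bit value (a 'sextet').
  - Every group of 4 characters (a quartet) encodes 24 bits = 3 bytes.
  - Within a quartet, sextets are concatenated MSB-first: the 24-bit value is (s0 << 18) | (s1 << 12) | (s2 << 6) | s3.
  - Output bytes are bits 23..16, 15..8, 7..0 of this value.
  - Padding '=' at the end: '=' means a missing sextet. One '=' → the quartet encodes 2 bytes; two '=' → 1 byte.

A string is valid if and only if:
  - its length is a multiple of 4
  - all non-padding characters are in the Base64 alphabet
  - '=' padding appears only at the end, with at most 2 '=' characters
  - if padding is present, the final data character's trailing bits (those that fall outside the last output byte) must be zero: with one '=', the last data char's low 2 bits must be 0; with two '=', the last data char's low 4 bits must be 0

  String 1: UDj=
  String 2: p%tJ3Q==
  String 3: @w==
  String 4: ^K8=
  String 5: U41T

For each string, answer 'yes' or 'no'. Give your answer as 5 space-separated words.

Answer: no no no no yes

Derivation:
String 1: 'UDj=' → invalid (bad trailing bits)
String 2: 'p%tJ3Q==' → invalid (bad char(s): ['%'])
String 3: '@w==' → invalid (bad char(s): ['@'])
String 4: '^K8=' → invalid (bad char(s): ['^'])
String 5: 'U41T' → valid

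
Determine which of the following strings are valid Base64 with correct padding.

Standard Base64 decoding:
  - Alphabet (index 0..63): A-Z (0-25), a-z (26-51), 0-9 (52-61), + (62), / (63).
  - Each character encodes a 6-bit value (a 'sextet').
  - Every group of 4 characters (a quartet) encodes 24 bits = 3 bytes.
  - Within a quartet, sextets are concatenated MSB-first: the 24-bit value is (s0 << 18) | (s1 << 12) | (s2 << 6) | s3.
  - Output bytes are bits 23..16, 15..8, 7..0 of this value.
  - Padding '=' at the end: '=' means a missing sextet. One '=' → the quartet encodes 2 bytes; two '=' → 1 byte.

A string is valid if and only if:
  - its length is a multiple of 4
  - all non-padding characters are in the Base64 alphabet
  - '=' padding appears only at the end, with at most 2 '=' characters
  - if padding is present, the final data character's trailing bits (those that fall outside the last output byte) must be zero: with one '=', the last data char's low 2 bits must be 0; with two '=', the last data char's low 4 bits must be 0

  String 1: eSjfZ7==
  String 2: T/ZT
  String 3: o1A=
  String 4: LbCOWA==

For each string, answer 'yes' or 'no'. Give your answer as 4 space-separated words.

Answer: no yes yes yes

Derivation:
String 1: 'eSjfZ7==' → invalid (bad trailing bits)
String 2: 'T/ZT' → valid
String 3: 'o1A=' → valid
String 4: 'LbCOWA==' → valid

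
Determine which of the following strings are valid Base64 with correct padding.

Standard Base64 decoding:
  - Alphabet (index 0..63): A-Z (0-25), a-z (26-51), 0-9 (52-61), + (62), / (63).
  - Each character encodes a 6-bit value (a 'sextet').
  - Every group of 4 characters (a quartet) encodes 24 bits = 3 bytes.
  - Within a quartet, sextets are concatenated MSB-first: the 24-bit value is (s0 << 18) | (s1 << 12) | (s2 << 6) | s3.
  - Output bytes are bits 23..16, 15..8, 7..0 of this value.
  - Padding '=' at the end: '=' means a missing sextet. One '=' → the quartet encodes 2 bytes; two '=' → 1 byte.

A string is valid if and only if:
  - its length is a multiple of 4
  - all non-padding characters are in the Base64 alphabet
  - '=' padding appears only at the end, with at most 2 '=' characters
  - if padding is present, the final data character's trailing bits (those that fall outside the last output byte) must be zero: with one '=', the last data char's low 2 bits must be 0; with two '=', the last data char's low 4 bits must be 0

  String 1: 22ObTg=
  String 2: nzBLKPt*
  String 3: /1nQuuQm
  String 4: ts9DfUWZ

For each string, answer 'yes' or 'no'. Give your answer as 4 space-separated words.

Answer: no no yes yes

Derivation:
String 1: '22ObTg=' → invalid (len=7 not mult of 4)
String 2: 'nzBLKPt*' → invalid (bad char(s): ['*'])
String 3: '/1nQuuQm' → valid
String 4: 'ts9DfUWZ' → valid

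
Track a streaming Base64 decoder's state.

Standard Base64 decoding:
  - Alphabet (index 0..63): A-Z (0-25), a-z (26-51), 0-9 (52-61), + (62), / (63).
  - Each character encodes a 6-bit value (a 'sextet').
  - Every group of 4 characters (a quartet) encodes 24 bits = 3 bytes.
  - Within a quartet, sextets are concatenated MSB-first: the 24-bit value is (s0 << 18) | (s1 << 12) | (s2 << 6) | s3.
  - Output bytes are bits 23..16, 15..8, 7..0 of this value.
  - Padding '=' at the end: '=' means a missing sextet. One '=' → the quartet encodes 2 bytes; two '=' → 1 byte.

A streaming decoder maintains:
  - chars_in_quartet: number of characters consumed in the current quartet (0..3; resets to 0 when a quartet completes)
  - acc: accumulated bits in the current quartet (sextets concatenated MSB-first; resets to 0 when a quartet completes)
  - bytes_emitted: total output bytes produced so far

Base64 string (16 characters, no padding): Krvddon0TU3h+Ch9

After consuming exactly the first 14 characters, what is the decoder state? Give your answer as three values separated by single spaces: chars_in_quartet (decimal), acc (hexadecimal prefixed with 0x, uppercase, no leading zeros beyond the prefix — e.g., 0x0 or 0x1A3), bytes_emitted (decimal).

Answer: 2 0xF82 9

Derivation:
After char 0 ('K'=10): chars_in_quartet=1 acc=0xA bytes_emitted=0
After char 1 ('r'=43): chars_in_quartet=2 acc=0x2AB bytes_emitted=0
After char 2 ('v'=47): chars_in_quartet=3 acc=0xAAEF bytes_emitted=0
After char 3 ('d'=29): chars_in_quartet=4 acc=0x2ABBDD -> emit 2A BB DD, reset; bytes_emitted=3
After char 4 ('d'=29): chars_in_quartet=1 acc=0x1D bytes_emitted=3
After char 5 ('o'=40): chars_in_quartet=2 acc=0x768 bytes_emitted=3
After char 6 ('n'=39): chars_in_quartet=3 acc=0x1DA27 bytes_emitted=3
After char 7 ('0'=52): chars_in_quartet=4 acc=0x7689F4 -> emit 76 89 F4, reset; bytes_emitted=6
After char 8 ('T'=19): chars_in_quartet=1 acc=0x13 bytes_emitted=6
After char 9 ('U'=20): chars_in_quartet=2 acc=0x4D4 bytes_emitted=6
After char 10 ('3'=55): chars_in_quartet=3 acc=0x13537 bytes_emitted=6
After char 11 ('h'=33): chars_in_quartet=4 acc=0x4D4DE1 -> emit 4D 4D E1, reset; bytes_emitted=9
After char 12 ('+'=62): chars_in_quartet=1 acc=0x3E bytes_emitted=9
After char 13 ('C'=2): chars_in_quartet=2 acc=0xF82 bytes_emitted=9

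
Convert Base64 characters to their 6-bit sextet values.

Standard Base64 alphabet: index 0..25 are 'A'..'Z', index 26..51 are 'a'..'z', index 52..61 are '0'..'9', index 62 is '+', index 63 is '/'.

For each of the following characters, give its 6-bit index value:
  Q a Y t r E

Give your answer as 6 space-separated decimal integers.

Answer: 16 26 24 45 43 4

Derivation:
'Q': A..Z range, ord('Q') − ord('A') = 16
'a': a..z range, 26 + ord('a') − ord('a') = 26
'Y': A..Z range, ord('Y') − ord('A') = 24
't': a..z range, 26 + ord('t') − ord('a') = 45
'r': a..z range, 26 + ord('r') − ord('a') = 43
'E': A..Z range, ord('E') − ord('A') = 4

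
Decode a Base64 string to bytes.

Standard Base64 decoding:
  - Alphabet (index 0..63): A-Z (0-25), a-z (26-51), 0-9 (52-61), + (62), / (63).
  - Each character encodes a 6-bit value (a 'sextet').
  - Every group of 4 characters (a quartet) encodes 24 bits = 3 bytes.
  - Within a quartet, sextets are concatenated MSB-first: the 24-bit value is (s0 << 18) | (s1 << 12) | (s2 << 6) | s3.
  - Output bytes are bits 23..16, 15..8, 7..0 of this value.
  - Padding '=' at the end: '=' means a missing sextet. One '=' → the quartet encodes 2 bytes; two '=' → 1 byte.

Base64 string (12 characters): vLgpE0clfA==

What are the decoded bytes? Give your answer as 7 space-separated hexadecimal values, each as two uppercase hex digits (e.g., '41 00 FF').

Answer: BC B8 29 13 47 25 7C

Derivation:
After char 0 ('v'=47): chars_in_quartet=1 acc=0x2F bytes_emitted=0
After char 1 ('L'=11): chars_in_quartet=2 acc=0xBCB bytes_emitted=0
After char 2 ('g'=32): chars_in_quartet=3 acc=0x2F2E0 bytes_emitted=0
After char 3 ('p'=41): chars_in_quartet=4 acc=0xBCB829 -> emit BC B8 29, reset; bytes_emitted=3
After char 4 ('E'=4): chars_in_quartet=1 acc=0x4 bytes_emitted=3
After char 5 ('0'=52): chars_in_quartet=2 acc=0x134 bytes_emitted=3
After char 6 ('c'=28): chars_in_quartet=3 acc=0x4D1C bytes_emitted=3
After char 7 ('l'=37): chars_in_quartet=4 acc=0x134725 -> emit 13 47 25, reset; bytes_emitted=6
After char 8 ('f'=31): chars_in_quartet=1 acc=0x1F bytes_emitted=6
After char 9 ('A'=0): chars_in_quartet=2 acc=0x7C0 bytes_emitted=6
Padding '==': partial quartet acc=0x7C0 -> emit 7C; bytes_emitted=7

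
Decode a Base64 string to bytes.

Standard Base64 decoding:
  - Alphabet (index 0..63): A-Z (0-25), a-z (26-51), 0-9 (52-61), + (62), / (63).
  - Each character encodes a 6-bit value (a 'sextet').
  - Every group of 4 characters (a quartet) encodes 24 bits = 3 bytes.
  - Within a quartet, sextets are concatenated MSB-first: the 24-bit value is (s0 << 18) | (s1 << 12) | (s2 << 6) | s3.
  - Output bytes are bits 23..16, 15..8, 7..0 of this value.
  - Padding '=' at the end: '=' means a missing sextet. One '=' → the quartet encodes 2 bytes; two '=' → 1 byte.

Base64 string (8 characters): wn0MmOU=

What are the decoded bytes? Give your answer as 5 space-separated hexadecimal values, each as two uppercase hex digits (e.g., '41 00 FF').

Answer: C2 7D 0C 98 E5

Derivation:
After char 0 ('w'=48): chars_in_quartet=1 acc=0x30 bytes_emitted=0
After char 1 ('n'=39): chars_in_quartet=2 acc=0xC27 bytes_emitted=0
After char 2 ('0'=52): chars_in_quartet=3 acc=0x309F4 bytes_emitted=0
After char 3 ('M'=12): chars_in_quartet=4 acc=0xC27D0C -> emit C2 7D 0C, reset; bytes_emitted=3
After char 4 ('m'=38): chars_in_quartet=1 acc=0x26 bytes_emitted=3
After char 5 ('O'=14): chars_in_quartet=2 acc=0x98E bytes_emitted=3
After char 6 ('U'=20): chars_in_quartet=3 acc=0x26394 bytes_emitted=3
Padding '=': partial quartet acc=0x26394 -> emit 98 E5; bytes_emitted=5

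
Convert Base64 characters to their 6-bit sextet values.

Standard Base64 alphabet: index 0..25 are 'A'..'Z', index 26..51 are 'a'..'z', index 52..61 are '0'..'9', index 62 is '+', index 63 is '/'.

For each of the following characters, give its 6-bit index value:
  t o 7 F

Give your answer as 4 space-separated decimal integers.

Answer: 45 40 59 5

Derivation:
't': a..z range, 26 + ord('t') − ord('a') = 45
'o': a..z range, 26 + ord('o') − ord('a') = 40
'7': 0..9 range, 52 + ord('7') − ord('0') = 59
'F': A..Z range, ord('F') − ord('A') = 5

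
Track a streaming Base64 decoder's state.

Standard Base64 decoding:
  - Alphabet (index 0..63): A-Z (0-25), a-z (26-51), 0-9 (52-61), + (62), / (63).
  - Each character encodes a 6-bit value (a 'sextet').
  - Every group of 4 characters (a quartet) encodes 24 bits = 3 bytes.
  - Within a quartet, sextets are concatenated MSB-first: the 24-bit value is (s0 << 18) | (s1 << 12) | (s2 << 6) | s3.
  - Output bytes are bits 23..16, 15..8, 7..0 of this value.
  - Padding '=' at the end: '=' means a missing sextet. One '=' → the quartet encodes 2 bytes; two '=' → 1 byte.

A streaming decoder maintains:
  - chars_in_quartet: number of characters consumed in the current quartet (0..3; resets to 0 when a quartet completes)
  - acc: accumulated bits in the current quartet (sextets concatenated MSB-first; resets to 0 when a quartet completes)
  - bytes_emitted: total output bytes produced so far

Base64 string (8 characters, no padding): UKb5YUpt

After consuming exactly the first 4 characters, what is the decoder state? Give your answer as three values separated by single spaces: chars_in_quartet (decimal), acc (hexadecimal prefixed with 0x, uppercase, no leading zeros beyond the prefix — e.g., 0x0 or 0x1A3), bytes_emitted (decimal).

After char 0 ('U'=20): chars_in_quartet=1 acc=0x14 bytes_emitted=0
After char 1 ('K'=10): chars_in_quartet=2 acc=0x50A bytes_emitted=0
After char 2 ('b'=27): chars_in_quartet=3 acc=0x1429B bytes_emitted=0
After char 3 ('5'=57): chars_in_quartet=4 acc=0x50A6F9 -> emit 50 A6 F9, reset; bytes_emitted=3

Answer: 0 0x0 3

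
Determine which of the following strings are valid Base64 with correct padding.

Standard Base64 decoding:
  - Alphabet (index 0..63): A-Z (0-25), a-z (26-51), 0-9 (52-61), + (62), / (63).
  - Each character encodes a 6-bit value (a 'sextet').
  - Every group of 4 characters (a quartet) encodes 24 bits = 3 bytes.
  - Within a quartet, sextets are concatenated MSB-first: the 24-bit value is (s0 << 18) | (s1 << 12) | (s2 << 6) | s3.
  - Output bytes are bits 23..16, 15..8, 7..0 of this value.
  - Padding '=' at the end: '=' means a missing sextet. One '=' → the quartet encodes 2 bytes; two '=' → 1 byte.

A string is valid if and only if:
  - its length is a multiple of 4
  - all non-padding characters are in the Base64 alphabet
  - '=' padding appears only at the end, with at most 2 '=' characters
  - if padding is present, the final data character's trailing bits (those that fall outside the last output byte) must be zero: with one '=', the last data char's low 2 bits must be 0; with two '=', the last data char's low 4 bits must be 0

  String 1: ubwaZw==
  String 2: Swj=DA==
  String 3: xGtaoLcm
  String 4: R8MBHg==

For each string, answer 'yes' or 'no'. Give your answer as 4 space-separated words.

String 1: 'ubwaZw==' → valid
String 2: 'Swj=DA==' → invalid (bad char(s): ['=']; '=' in middle)
String 3: 'xGtaoLcm' → valid
String 4: 'R8MBHg==' → valid

Answer: yes no yes yes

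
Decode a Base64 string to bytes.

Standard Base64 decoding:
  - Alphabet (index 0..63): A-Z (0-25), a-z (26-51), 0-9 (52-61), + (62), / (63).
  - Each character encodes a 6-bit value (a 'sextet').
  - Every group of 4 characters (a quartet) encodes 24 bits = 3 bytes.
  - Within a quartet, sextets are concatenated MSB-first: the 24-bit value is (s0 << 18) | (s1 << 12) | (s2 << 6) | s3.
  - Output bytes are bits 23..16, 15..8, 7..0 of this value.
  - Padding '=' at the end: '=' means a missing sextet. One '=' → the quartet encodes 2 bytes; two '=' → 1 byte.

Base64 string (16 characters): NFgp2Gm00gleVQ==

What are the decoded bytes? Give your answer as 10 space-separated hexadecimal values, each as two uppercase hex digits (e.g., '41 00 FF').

Answer: 34 58 29 D8 69 B4 D2 09 5E 55

Derivation:
After char 0 ('N'=13): chars_in_quartet=1 acc=0xD bytes_emitted=0
After char 1 ('F'=5): chars_in_quartet=2 acc=0x345 bytes_emitted=0
After char 2 ('g'=32): chars_in_quartet=3 acc=0xD160 bytes_emitted=0
After char 3 ('p'=41): chars_in_quartet=4 acc=0x345829 -> emit 34 58 29, reset; bytes_emitted=3
After char 4 ('2'=54): chars_in_quartet=1 acc=0x36 bytes_emitted=3
After char 5 ('G'=6): chars_in_quartet=2 acc=0xD86 bytes_emitted=3
After char 6 ('m'=38): chars_in_quartet=3 acc=0x361A6 bytes_emitted=3
After char 7 ('0'=52): chars_in_quartet=4 acc=0xD869B4 -> emit D8 69 B4, reset; bytes_emitted=6
After char 8 ('0'=52): chars_in_quartet=1 acc=0x34 bytes_emitted=6
After char 9 ('g'=32): chars_in_quartet=2 acc=0xD20 bytes_emitted=6
After char 10 ('l'=37): chars_in_quartet=3 acc=0x34825 bytes_emitted=6
After char 11 ('e'=30): chars_in_quartet=4 acc=0xD2095E -> emit D2 09 5E, reset; bytes_emitted=9
After char 12 ('V'=21): chars_in_quartet=1 acc=0x15 bytes_emitted=9
After char 13 ('Q'=16): chars_in_quartet=2 acc=0x550 bytes_emitted=9
Padding '==': partial quartet acc=0x550 -> emit 55; bytes_emitted=10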